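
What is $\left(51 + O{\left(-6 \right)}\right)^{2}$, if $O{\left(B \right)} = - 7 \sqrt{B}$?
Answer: $2307 - 714 i \sqrt{6} \approx 2307.0 - 1748.9 i$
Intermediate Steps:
$\left(51 + O{\left(-6 \right)}\right)^{2} = \left(51 - 7 \sqrt{-6}\right)^{2} = \left(51 - 7 i \sqrt{6}\right)^{2}$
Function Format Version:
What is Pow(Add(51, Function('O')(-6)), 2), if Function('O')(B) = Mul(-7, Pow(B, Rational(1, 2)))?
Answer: Add(2307, Mul(-714, I, Pow(6, Rational(1, 2)))) ≈ Add(2307.0, Mul(-1748.9, I))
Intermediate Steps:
Pow(Add(51, Function('O')(-6)), 2) = Pow(Add(51, Mul(-7, Pow(-6, Rational(1, 2)))), 2) = Pow(Add(51, Mul(-7, Mul(I, Pow(6, Rational(1, 2))))), 2) = Pow(Add(51, Mul(-7, I, Pow(6, Rational(1, 2)))), 2)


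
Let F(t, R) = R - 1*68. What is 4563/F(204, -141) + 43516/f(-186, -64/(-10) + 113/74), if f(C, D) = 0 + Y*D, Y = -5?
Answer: -686401735/612997 ≈ -1119.7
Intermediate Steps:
F(t, R) = -68 + R (F(t, R) = R - 68 = -68 + R)
f(C, D) = -5*D (f(C, D) = 0 - 5*D = -5*D)
4563/F(204, -141) + 43516/f(-186, -64/(-10) + 113/74) = 4563/(-68 - 141) + 43516/((-5*(-64/(-10) + 113/74))) = 4563/(-209) + 43516/((-5*(-64*(-⅒) + 113*(1/74)))) = 4563*(-1/209) + 43516/((-5*(32/5 + 113/74))) = -4563/209 + 43516/((-5*2933/370)) = -4563/209 + 43516/(-2933/74) = -4563/209 + 43516*(-74/2933) = -4563/209 - 3220184/2933 = -686401735/612997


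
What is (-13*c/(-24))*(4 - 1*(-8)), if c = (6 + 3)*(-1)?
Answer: -117/2 ≈ -58.500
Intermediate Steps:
c = -9 (c = 9*(-1) = -9)
(-13*c/(-24))*(4 - 1*(-8)) = (-(-117)/(-24))*(4 - 1*(-8)) = (-(-117)*(-1)/24)*(4 + 8) = -13*3/8*12 = -39/8*12 = -117/2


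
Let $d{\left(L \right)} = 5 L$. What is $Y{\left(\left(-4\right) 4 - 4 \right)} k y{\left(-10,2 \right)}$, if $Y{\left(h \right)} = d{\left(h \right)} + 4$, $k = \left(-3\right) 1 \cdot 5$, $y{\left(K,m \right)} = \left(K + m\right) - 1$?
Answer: $-12960$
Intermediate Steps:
$y{\left(K,m \right)} = -1 + K + m$
$k = -15$ ($k = \left(-3\right) 5 = -15$)
$Y{\left(h \right)} = 4 + 5 h$ ($Y{\left(h \right)} = 5 h + 4 = 4 + 5 h$)
$Y{\left(\left(-4\right) 4 - 4 \right)} k y{\left(-10,2 \right)} = \left(4 + 5 \left(\left(-4\right) 4 - 4\right)\right) \left(-15\right) \left(-1 - 10 + 2\right) = \left(4 + 5 \left(-16 - 4\right)\right) \left(-15\right) \left(-9\right) = \left(4 + 5 \left(-20\right)\right) \left(-15\right) \left(-9\right) = \left(4 - 100\right) \left(-15\right) \left(-9\right) = \left(-96\right) \left(-15\right) \left(-9\right) = 1440 \left(-9\right) = -12960$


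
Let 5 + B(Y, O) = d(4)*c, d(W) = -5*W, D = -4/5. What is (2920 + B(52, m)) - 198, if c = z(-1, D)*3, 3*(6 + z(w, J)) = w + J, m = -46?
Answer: 3113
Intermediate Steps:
D = -⅘ (D = -4*⅕ = -⅘ ≈ -0.80000)
z(w, J) = -6 + J/3 + w/3 (z(w, J) = -6 + (w + J)/3 = -6 + (J + w)/3 = -6 + (J/3 + w/3) = -6 + J/3 + w/3)
c = -99/5 (c = (-6 + (⅓)*(-⅘) + (⅓)*(-1))*3 = (-6 - 4/15 - ⅓)*3 = -33/5*3 = -99/5 ≈ -19.800)
B(Y, O) = 391 (B(Y, O) = -5 - 5*4*(-99/5) = -5 - 20*(-99/5) = -5 + 396 = 391)
(2920 + B(52, m)) - 198 = (2920 + 391) - 198 = 3311 - 198 = 3113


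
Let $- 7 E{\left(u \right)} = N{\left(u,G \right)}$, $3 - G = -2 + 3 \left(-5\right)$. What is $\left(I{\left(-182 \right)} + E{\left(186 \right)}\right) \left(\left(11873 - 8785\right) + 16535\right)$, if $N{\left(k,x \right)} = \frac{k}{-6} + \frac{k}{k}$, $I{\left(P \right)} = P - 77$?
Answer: $- \frac{34987809}{7} \approx -4.9983 \cdot 10^{6}$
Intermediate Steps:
$I{\left(P \right)} = -77 + P$ ($I{\left(P \right)} = P - 77 = -77 + P$)
$G = 20$ ($G = 3 - \left(-2 + 3 \left(-5\right)\right) = 3 - \left(-2 - 15\right) = 3 - -17 = 3 + 17 = 20$)
$N{\left(k,x \right)} = 1 - \frac{k}{6}$ ($N{\left(k,x \right)} = k \left(- \frac{1}{6}\right) + 1 = - \frac{k}{6} + 1 = 1 - \frac{k}{6}$)
$E{\left(u \right)} = - \frac{1}{7} + \frac{u}{42}$ ($E{\left(u \right)} = - \frac{1 - \frac{u}{6}}{7} = - \frac{1}{7} + \frac{u}{42}$)
$\left(I{\left(-182 \right)} + E{\left(186 \right)}\right) \left(\left(11873 - 8785\right) + 16535\right) = \left(\left(-77 - 182\right) + \left(- \frac{1}{7} + \frac{1}{42} \cdot 186\right)\right) \left(\left(11873 - 8785\right) + 16535\right) = \left(-259 + \left(- \frac{1}{7} + \frac{31}{7}\right)\right) \left(\left(11873 - 8785\right) + 16535\right) = \left(-259 + \frac{30}{7}\right) \left(3088 + 16535\right) = \left(- \frac{1783}{7}\right) 19623 = - \frac{34987809}{7}$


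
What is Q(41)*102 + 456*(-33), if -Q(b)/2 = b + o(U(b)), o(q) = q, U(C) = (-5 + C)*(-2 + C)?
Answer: -309828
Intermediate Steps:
Q(b) = -20 - 2*b² + 12*b (Q(b) = -2*(b + (10 + b² - 7*b)) = -2*(10 + b² - 6*b) = -20 - 2*b² + 12*b)
Q(41)*102 + 456*(-33) = (-20 - 2*41² + 12*41)*102 + 456*(-33) = (-20 - 2*1681 + 492)*102 - 15048 = (-20 - 3362 + 492)*102 - 15048 = -2890*102 - 15048 = -294780 - 15048 = -309828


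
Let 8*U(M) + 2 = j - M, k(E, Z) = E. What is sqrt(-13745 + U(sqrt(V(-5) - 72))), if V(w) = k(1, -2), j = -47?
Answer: sqrt(-220018 - 2*I*sqrt(71))/4 ≈ 0.004491 - 117.27*I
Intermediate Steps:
V(w) = 1
U(M) = -49/8 - M/8 (U(M) = -1/4 + (-47 - M)/8 = -1/4 + (-47/8 - M/8) = -49/8 - M/8)
sqrt(-13745 + U(sqrt(V(-5) - 72))) = sqrt(-13745 + (-49/8 - sqrt(1 - 72)/8)) = sqrt(-13745 + (-49/8 - I*sqrt(71)/8)) = sqrt(-110009/8 - I*sqrt(71)/8)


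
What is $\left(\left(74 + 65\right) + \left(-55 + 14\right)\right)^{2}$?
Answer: $9604$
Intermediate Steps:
$\left(\left(74 + 65\right) + \left(-55 + 14\right)\right)^{2} = \left(139 - 41\right)^{2} = 98^{2} = 9604$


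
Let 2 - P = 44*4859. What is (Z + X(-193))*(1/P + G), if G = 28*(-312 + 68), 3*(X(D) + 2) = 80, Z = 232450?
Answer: -24254424192648/15271 ≈ -1.5883e+9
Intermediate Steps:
X(D) = 74/3 (X(D) = -2 + (1/3)*80 = -2 + 80/3 = 74/3)
P = -213794 (P = 2 - 44*4859 = 2 - 1*213796 = 2 - 213796 = -213794)
G = -6832 (G = 28*(-244) = -6832)
(Z + X(-193))*(1/P + G) = (232450 + 74/3)*(1/(-213794) - 6832) = 697424*(-1/213794 - 6832)/3 = (697424/3)*(-1460640609/213794) = -24254424192648/15271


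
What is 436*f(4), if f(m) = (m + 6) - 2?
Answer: 3488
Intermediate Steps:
f(m) = 4 + m (f(m) = (6 + m) - 2 = 4 + m)
436*f(4) = 436*(4 + 4) = 436*8 = 3488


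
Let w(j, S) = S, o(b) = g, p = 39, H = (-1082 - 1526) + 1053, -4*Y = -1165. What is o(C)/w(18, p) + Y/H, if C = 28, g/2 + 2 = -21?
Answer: -66311/48516 ≈ -1.3668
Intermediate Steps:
Y = 1165/4 (Y = -¼*(-1165) = 1165/4 ≈ 291.25)
g = -46 (g = -4 + 2*(-21) = -4 - 42 = -46)
H = -1555 (H = -2608 + 1053 = -1555)
o(b) = -46
o(C)/w(18, p) + Y/H = -46/39 + (1165/4)/(-1555) = -46*1/39 + (1165/4)*(-1/1555) = -46/39 - 233/1244 = -66311/48516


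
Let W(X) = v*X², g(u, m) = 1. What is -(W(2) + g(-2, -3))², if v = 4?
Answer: -289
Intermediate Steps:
W(X) = 4*X²
-(W(2) + g(-2, -3))² = -(4*2² + 1)² = -(4*4 + 1)² = -(16 + 1)² = -1*17² = -1*289 = -289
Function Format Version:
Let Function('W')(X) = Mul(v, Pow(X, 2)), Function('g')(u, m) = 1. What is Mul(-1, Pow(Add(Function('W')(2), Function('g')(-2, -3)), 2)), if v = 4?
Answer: -289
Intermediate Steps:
Function('W')(X) = Mul(4, Pow(X, 2))
Mul(-1, Pow(Add(Function('W')(2), Function('g')(-2, -3)), 2)) = Mul(-1, Pow(Add(Mul(4, Pow(2, 2)), 1), 2)) = Mul(-1, Pow(Add(Mul(4, 4), 1), 2)) = Mul(-1, Pow(Add(16, 1), 2)) = Mul(-1, Pow(17, 2)) = Mul(-1, 289) = -289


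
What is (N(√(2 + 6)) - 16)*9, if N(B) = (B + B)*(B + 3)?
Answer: 108*√2 ≈ 152.74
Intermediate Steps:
N(B) = 2*B*(3 + B) (N(B) = (2*B)*(3 + B) = 2*B*(3 + B))
(N(√(2 + 6)) - 16)*9 = (2*√(2 + 6)*(3 + √(2 + 6)) - 16)*9 = (2*√8*(3 + √8) - 16)*9 = (2*(2*√2)*(3 + 2*√2) - 16)*9 = (4*√2*(3 + 2*√2) - 16)*9 = (-16 + 4*√2*(3 + 2*√2))*9 = -144 + 36*√2*(3 + 2*√2)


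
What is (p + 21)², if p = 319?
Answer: 115600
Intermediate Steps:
(p + 21)² = (319 + 21)² = 340² = 115600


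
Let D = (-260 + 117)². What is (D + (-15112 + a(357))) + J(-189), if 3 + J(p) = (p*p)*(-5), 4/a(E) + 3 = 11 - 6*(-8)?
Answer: -2425793/14 ≈ -1.7327e+5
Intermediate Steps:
a(E) = 1/14 (a(E) = 4/(-3 + (11 - 6*(-8))) = 4/(-3 + (11 + 48)) = 4/(-3 + 59) = 4/56 = 4*(1/56) = 1/14)
J(p) = -3 - 5*p² (J(p) = -3 + (p*p)*(-5) = -3 + p²*(-5) = -3 - 5*p²)
D = 20449 (D = (-143)² = 20449)
(D + (-15112 + a(357))) + J(-189) = (20449 + (-15112 + 1/14)) + (-3 - 5*(-189)²) = (20449 - 211567/14) + (-3 - 5*35721) = 74719/14 + (-3 - 178605) = 74719/14 - 178608 = -2425793/14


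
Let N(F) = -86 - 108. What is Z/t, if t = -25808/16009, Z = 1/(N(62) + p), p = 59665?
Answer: -16009/1534827568 ≈ -1.0430e-5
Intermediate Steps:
N(F) = -194
Z = 1/59471 (Z = 1/(-194 + 59665) = 1/59471 ≈ 1.6815e-5)
t = -25808/16009 (t = -25808*1/16009 = -25808/16009 ≈ -1.6121)
Z/t = 1/(59471*(-25808/16009)) = (1/59471)*(-16009/25808) = -16009/1534827568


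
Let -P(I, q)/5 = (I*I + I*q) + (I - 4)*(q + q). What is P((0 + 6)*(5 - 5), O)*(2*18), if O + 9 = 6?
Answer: -4320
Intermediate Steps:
O = -3 (O = -9 + 6 = -3)
P(I, q) = -5*I² - 10*q*(-4 + I) - 5*I*q (P(I, q) = -5*((I*I + I*q) + (I - 4)*(q + q)) = -5*((I² + I*q) + (-4 + I)*(2*q)) = -5*((I² + I*q) + 2*q*(-4 + I)) = -5*(I² + I*q + 2*q*(-4 + I)) = -5*I² - 10*q*(-4 + I) - 5*I*q)
P((0 + 6)*(5 - 5), O)*(2*18) = (-5*(0 + 6)²*(5 - 5)² + 40*(-3) - 15*(0 + 6)*(5 - 5)*(-3))*(2*18) = (-5*(6*0)² - 120 - 15*6*0*(-3))*36 = (-5*0² - 120 - 15*0*(-3))*36 = (-5*0 - 120 + 0)*36 = (0 - 120 + 0)*36 = -120*36 = -4320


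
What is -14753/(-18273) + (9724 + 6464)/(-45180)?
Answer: 3432752/7644205 ≈ 0.44907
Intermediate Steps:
-14753/(-18273) + (9724 + 6464)/(-45180) = -14753*(-1/18273) + 16188*(-1/45180) = 14753/18273 - 1349/3765 = 3432752/7644205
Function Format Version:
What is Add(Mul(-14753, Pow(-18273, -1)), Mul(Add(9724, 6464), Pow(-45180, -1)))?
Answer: Rational(3432752, 7644205) ≈ 0.44907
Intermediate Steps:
Add(Mul(-14753, Pow(-18273, -1)), Mul(Add(9724, 6464), Pow(-45180, -1))) = Add(Mul(-14753, Rational(-1, 18273)), Mul(16188, Rational(-1, 45180))) = Add(Rational(14753, 18273), Rational(-1349, 3765)) = Rational(3432752, 7644205)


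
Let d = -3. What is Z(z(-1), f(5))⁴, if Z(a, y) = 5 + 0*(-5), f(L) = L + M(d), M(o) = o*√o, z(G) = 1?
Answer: 625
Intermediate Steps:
M(o) = o^(3/2)
f(L) = L - 3*I*√3 (f(L) = L + (-3)^(3/2) = L - 3*I*√3)
Z(a, y) = 5 (Z(a, y) = 5 + 0 = 5)
Z(z(-1), f(5))⁴ = 5⁴ = 625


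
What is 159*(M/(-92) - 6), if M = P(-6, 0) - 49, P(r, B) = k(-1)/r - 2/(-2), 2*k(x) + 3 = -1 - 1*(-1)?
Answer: -320703/368 ≈ -871.48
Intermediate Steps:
k(x) = -3/2 (k(x) = -3/2 + (-1 - 1*(-1))/2 = -3/2 + (-1 + 1)/2 = -3/2 + (½)*0 = -3/2 + 0 = -3/2)
P(r, B) = 1 - 3/(2*r) (P(r, B) = -3/(2*r) - 2/(-2) = -3/(2*r) - 2*(-½) = -3/(2*r) + 1 = 1 - 3/(2*r))
M = -191/4 (M = (-3/2 - 6)/(-6) - 49 = -⅙*(-15/2) - 49 = 5/4 - 49 = -191/4 ≈ -47.750)
159*(M/(-92) - 6) = 159*(-191/4/(-92) - 6) = 159*(-191/4*(-1/92) - 6) = 159*(191/368 - 6) = 159*(-2017/368) = -320703/368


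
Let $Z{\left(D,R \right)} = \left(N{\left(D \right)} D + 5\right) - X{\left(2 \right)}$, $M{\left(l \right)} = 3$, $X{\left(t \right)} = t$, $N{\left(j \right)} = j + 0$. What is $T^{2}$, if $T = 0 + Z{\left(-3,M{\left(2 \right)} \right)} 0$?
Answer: $0$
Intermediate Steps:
$N{\left(j \right)} = j$
$Z{\left(D,R \right)} = 3 + D^{2}$ ($Z{\left(D,R \right)} = \left(D D + 5\right) + \left(0 - 2\right) = \left(D^{2} + 5\right) + \left(0 - 2\right) = \left(5 + D^{2}\right) - 2 = 3 + D^{2}$)
$T = 0$ ($T = 0 + \left(3 + \left(-3\right)^{2}\right) 0 = 0 + \left(3 + 9\right) 0 = 0 + 12 \cdot 0 = 0 + 0 = 0$)
$T^{2} = 0^{2} = 0$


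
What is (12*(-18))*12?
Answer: -2592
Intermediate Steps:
(12*(-18))*12 = -216*12 = -2592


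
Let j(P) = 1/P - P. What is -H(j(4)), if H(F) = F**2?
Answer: -225/16 ≈ -14.063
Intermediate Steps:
-H(j(4)) = -(1/4 - 1*4)**2 = -(1/4 - 4)**2 = -(-15/4)**2 = -1*225/16 = -225/16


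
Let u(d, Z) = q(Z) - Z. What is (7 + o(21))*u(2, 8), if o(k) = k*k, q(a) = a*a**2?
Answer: 225792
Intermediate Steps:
q(a) = a**3
u(d, Z) = Z**3 - Z
o(k) = k**2
(7 + o(21))*u(2, 8) = (7 + 21**2)*(8**3 - 1*8) = (7 + 441)*(512 - 8) = 448*504 = 225792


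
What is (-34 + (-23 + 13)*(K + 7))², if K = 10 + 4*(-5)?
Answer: 16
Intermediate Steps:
K = -10 (K = 10 - 20 = -10)
(-34 + (-23 + 13)*(K + 7))² = (-34 + (-23 + 13)*(-10 + 7))² = (-34 - 10*(-3))² = (-34 + 30)² = (-4)² = 16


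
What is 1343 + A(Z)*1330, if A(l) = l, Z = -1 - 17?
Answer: -22597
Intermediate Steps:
Z = -18
1343 + A(Z)*1330 = 1343 - 18*1330 = 1343 - 23940 = -22597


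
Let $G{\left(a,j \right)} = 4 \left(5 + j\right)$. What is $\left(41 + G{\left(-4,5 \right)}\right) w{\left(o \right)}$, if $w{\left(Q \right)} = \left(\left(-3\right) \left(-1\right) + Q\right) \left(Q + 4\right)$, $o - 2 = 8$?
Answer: $14742$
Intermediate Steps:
$o = 10$ ($o = 2 + 8 = 10$)
$G{\left(a,j \right)} = 20 + 4 j$
$w{\left(Q \right)} = \left(3 + Q\right) \left(4 + Q\right)$
$\left(41 + G{\left(-4,5 \right)}\right) w{\left(o \right)} = \left(41 + \left(20 + 4 \cdot 5\right)\right) \left(12 + 10^{2} + 7 \cdot 10\right) = \left(41 + \left(20 + 20\right)\right) \left(12 + 100 + 70\right) = \left(41 + 40\right) 182 = 81 \cdot 182 = 14742$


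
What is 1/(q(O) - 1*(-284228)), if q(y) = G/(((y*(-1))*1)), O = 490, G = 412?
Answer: 245/69635654 ≈ 3.5183e-6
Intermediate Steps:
q(y) = -412/y (q(y) = 412/(((y*(-1))*1)) = 412/((-y*1)) = 412/((-y)) = 412*(-1/y) = -412/y)
1/(q(O) - 1*(-284228)) = 1/(-412/490 - 1*(-284228)) = 1/(-412*1/490 + 284228) = 1/(-206/245 + 284228) = 1/(69635654/245) = 245/69635654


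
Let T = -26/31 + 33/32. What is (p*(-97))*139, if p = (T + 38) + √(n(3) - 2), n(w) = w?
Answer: -524205557/992 ≈ -5.2843e+5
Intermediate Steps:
T = 191/992 (T = -26*1/31 + 33*(1/32) = -26/31 + 33/32 = 191/992 ≈ 0.19254)
p = 38879/992 (p = (191/992 + 38) + √(3 - 2) = 37887/992 + √1 = 37887/992 + 1 = 38879/992 ≈ 39.193)
(p*(-97))*139 = ((38879/992)*(-97))*139 = -3771263/992*139 = -524205557/992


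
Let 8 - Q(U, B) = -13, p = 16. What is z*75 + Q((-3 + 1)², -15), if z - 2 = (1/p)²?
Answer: 43851/256 ≈ 171.29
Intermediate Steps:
Q(U, B) = 21 (Q(U, B) = 8 - 1*(-13) = 8 + 13 = 21)
z = 513/256 (z = 2 + (1/16)² = 2 + 1/256 = 513/256 ≈ 2.0039)
z*75 + Q((-3 + 1)², -15) = (513/256)*75 + 21 = 38475/256 + 21 = 43851/256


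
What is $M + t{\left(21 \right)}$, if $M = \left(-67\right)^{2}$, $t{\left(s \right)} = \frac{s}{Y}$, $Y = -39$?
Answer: $\frac{58350}{13} \approx 4488.5$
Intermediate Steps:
$t{\left(s \right)} = - \frac{s}{39}$ ($t{\left(s \right)} = \frac{s}{-39} = s \left(- \frac{1}{39}\right) = - \frac{s}{39}$)
$M = 4489$
$M + t{\left(21 \right)} = 4489 - \frac{7}{13} = \frac{58350}{13}$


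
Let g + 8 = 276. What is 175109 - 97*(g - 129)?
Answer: 161626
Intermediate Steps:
g = 268 (g = -8 + 276 = 268)
175109 - 97*(g - 129) = 175109 - 97*(268 - 129) = 175109 - 97*139 = 175109 - 13483 = 161626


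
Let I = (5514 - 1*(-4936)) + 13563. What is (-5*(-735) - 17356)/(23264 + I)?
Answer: -13681/47277 ≈ -0.28938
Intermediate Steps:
I = 24013 (I = (5514 + 4936) + 13563 = 10450 + 13563 = 24013)
(-5*(-735) - 17356)/(23264 + I) = (-5*(-735) - 17356)/(23264 + 24013) = (3675 - 17356)/47277 = -13681*1/47277 = -13681/47277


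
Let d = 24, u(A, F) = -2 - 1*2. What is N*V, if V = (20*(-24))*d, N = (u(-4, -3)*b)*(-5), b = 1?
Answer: -230400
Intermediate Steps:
u(A, F) = -4 (u(A, F) = -2 - 2 = -4)
N = 20 (N = -4*1*(-5) = -4*(-5) = 20)
V = -11520 (V = (20*(-24))*24 = -480*24 = -11520)
N*V = 20*(-11520) = -230400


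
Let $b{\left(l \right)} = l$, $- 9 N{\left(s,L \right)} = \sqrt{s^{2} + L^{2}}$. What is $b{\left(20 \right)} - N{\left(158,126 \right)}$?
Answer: $20 + \frac{2 \sqrt{10210}}{9} \approx 42.454$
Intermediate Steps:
$N{\left(s,L \right)} = - \frac{\sqrt{L^{2} + s^{2}}}{9}$ ($N{\left(s,L \right)} = - \frac{\sqrt{s^{2} + L^{2}}}{9} = - \frac{\sqrt{L^{2} + s^{2}}}{9}$)
$b{\left(20 \right)} - N{\left(158,126 \right)} = 20 - - \frac{\sqrt{126^{2} + 158^{2}}}{9} = 20 - - \frac{\sqrt{15876 + 24964}}{9} = 20 - - \frac{\sqrt{40840}}{9} = 20 - - \frac{2 \sqrt{10210}}{9} = 20 + \frac{2 \sqrt{10210}}{9}$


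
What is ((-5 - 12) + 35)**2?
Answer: 324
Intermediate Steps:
((-5 - 12) + 35)**2 = (-17 + 35)**2 = 18**2 = 324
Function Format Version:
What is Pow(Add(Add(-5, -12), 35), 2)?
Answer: 324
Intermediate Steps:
Pow(Add(Add(-5, -12), 35), 2) = Pow(Add(-17, 35), 2) = Pow(18, 2) = 324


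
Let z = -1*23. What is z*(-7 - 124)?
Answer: 3013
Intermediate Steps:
z = -23
z*(-7 - 124) = -23*(-7 - 124) = -23*(-131) = 3013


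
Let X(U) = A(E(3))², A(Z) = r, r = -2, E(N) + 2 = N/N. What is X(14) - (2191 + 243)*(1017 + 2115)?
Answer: -7623284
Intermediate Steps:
E(N) = -1 (E(N) = -2 + N/N = -2 + 1 = -1)
A(Z) = -2
X(U) = 4 (X(U) = (-2)² = 4)
X(14) - (2191 + 243)*(1017 + 2115) = 4 - (2191 + 243)*(1017 + 2115) = 4 - 2434*3132 = 4 - 1*7623288 = 4 - 7623288 = -7623284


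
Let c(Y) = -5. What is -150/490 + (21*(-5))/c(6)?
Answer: 1014/49 ≈ 20.694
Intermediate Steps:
-150/490 + (21*(-5))/c(6) = -150/490 + (21*(-5))/(-5) = -150*1/490 - 105*(-⅕) = -15/49 + 21 = 1014/49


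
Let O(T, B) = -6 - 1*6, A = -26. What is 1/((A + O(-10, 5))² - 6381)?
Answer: -1/4937 ≈ -0.00020255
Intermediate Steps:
O(T, B) = -12 (O(T, B) = -6 - 6 = -12)
1/((A + O(-10, 5))² - 6381) = 1/((-26 - 12)² - 6381) = 1/((-38)² - 6381) = 1/(1444 - 6381) = 1/(-4937) = -1/4937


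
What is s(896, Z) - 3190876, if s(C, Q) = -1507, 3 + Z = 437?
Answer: -3192383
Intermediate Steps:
Z = 434 (Z = -3 + 437 = 434)
s(896, Z) - 3190876 = -1507 - 3190876 = -3192383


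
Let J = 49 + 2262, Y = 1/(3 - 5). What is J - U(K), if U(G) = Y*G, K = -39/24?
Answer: 36963/16 ≈ 2310.2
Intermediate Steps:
Y = -½ (Y = 1/(-2) = -½ ≈ -0.50000)
K = -13/8 (K = -39*1/24 = -13/8 ≈ -1.6250)
U(G) = -G/2
J = 2311
J - U(K) = 2311 - (-1)*(-13)/(2*8) = 2311 - 1*13/16 = 2311 - 13/16 = 36963/16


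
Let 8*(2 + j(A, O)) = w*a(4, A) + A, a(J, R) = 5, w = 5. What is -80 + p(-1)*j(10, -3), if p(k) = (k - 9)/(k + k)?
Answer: -545/8 ≈ -68.125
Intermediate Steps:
j(A, O) = 9/8 + A/8 (j(A, O) = -2 + (5*5 + A)/8 = -2 + (25 + A)/8 = -2 + (25/8 + A/8) = 9/8 + A/8)
p(k) = (-9 + k)/(2*k) (p(k) = (-9 + k)/((2*k)) = (-9 + k)*(1/(2*k)) = (-9 + k)/(2*k))
-80 + p(-1)*j(10, -3) = -80 + ((1/2)*(-9 - 1)/(-1))*(9/8 + (1/8)*10) = -80 + ((1/2)*(-1)*(-10))*(9/8 + 5/4) = -80 + 5*(19/8) = -80 + 95/8 = -545/8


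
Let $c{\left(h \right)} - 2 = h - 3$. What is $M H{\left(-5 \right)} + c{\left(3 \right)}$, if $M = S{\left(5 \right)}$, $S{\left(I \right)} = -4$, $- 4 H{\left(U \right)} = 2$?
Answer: $4$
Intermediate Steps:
$c{\left(h \right)} = -1 + h$ ($c{\left(h \right)} = 2 + \left(h - 3\right) = 2 + \left(-3 + h\right) = -1 + h$)
$H{\left(U \right)} = - \frac{1}{2}$ ($H{\left(U \right)} = \left(- \frac{1}{4}\right) 2 = - \frac{1}{2}$)
$M = -4$
$M H{\left(-5 \right)} + c{\left(3 \right)} = \left(-4\right) \left(- \frac{1}{2}\right) + \left(-1 + 3\right) = 2 + 2 = 4$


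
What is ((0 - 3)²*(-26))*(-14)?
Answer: 3276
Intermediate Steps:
((0 - 3)²*(-26))*(-14) = ((-3)²*(-26))*(-14) = (9*(-26))*(-14) = -234*(-14) = 3276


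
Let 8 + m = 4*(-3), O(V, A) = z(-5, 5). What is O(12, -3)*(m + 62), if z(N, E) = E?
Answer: 210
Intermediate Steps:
O(V, A) = 5
m = -20 (m = -8 + 4*(-3) = -8 - 12 = -20)
O(12, -3)*(m + 62) = 5*(-20 + 62) = 5*42 = 210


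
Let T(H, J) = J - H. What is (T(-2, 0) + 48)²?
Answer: 2500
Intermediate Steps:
(T(-2, 0) + 48)² = ((0 - 1*(-2)) + 48)² = ((0 + 2) + 48)² = (2 + 48)² = 50² = 2500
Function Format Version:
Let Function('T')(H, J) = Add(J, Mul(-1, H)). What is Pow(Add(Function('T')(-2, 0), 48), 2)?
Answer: 2500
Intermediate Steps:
Pow(Add(Function('T')(-2, 0), 48), 2) = Pow(Add(Add(0, Mul(-1, -2)), 48), 2) = Pow(Add(Add(0, 2), 48), 2) = Pow(Add(2, 48), 2) = Pow(50, 2) = 2500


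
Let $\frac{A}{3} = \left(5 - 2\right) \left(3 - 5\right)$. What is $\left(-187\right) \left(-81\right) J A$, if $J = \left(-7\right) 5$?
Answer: $9542610$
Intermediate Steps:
$A = -18$ ($A = 3 \left(5 - 2\right) \left(3 - 5\right) = 3 \cdot 3 \left(-2\right) = 3 \left(-6\right) = -18$)
$J = -35$
$\left(-187\right) \left(-81\right) J A = \left(-187\right) \left(-81\right) \left(\left(-35\right) \left(-18\right)\right) = 15147 \cdot 630 = 9542610$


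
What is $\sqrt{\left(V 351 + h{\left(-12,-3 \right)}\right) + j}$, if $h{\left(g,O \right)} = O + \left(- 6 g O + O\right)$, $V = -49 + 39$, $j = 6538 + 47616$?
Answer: $\sqrt{50422} \approx 224.55$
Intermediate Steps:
$j = 54154$
$V = -10$
$h{\left(g,O \right)} = 2 O - 6 O g$ ($h{\left(g,O \right)} = O - \left(- O + 6 O g\right) = 2 O - 6 O g$)
$\sqrt{\left(V 351 + h{\left(-12,-3 \right)}\right) + j} = \sqrt{\left(\left(-10\right) 351 + 2 \left(-3\right) \left(1 - -36\right)\right) + 54154} = \sqrt{\left(-3510 + 2 \left(-3\right) \left(1 + 36\right)\right) + 54154} = \sqrt{\left(-3510 + 2 \left(-3\right) 37\right) + 54154} = \sqrt{\left(-3510 - 222\right) + 54154} = \sqrt{-3732 + 54154} = \sqrt{50422}$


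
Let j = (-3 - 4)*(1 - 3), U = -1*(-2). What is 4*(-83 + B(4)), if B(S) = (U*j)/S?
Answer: -304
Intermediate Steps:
U = 2
j = 14 (j = -7*(-2) = 14)
B(S) = 28/S (B(S) = (2*14)/S = 28/S)
4*(-83 + B(4)) = 4*(-83 + 28/4) = 4*(-83 + 28*(1/4)) = 4*(-83 + 7) = 4*(-76) = -304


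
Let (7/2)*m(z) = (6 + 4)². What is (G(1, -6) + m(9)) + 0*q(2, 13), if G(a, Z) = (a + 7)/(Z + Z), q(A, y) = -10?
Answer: 586/21 ≈ 27.905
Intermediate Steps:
G(a, Z) = (7 + a)/(2*Z) (G(a, Z) = (7 + a)/((2*Z)) = (7 + a)*(1/(2*Z)) = (7 + a)/(2*Z))
m(z) = 200/7 (m(z) = 2*(6 + 4)²/7 = (2/7)*10² = (2/7)*100 = 200/7)
(G(1, -6) + m(9)) + 0*q(2, 13) = ((½)*(7 + 1)/(-6) + 200/7) + 0*(-10) = ((½)*(-⅙)*8 + 200/7) + 0 = (-⅔ + 200/7) + 0 = 586/21 + 0 = 586/21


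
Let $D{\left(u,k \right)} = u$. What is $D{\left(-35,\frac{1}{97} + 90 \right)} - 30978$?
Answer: $-31013$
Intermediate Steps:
$D{\left(-35,\frac{1}{97} + 90 \right)} - 30978 = -35 - 30978 = -31013$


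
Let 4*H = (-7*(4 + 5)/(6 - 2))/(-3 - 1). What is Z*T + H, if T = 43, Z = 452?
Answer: 1243967/64 ≈ 19437.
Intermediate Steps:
H = 63/64 (H = ((-7*(4 + 5)/(6 - 2))/(-3 - 1))/4 = (-63/4/(-4))/4 = (-63/4*(-1/4))/4 = (1/4)*(63/16) = 63/64 ≈ 0.98438)
Z*T + H = 452*43 + 63/64 = 19436 + 63/64 = 1243967/64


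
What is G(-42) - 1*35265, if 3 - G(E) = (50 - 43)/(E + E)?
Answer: -423143/12 ≈ -35262.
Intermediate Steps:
G(E) = 3 - 7/(2*E) (G(E) = 3 - (50 - 43)/(E + E) = 3 - 7/(2*E))
G(-42) - 1*35265 = (3 - 7/2/(-42)) - 1*35265 = (3 - 7/2*(-1/42)) - 35265 = (3 + 1/12) - 35265 = 37/12 - 35265 = -423143/12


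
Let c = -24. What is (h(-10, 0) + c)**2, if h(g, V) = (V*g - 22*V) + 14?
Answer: 100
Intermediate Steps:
h(g, V) = 14 - 22*V + V*g (h(g, V) = (-22*V + V*g) + 14 = 14 - 22*V + V*g)
(h(-10, 0) + c)**2 = ((14 - 22*0 + 0*(-10)) - 24)**2 = ((14 + 0 + 0) - 24)**2 = (14 - 24)**2 = (-10)**2 = 100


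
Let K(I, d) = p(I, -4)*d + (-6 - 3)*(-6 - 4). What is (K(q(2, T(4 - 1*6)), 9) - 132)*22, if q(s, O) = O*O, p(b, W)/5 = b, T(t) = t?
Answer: 3036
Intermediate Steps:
p(b, W) = 5*b
q(s, O) = O**2
K(I, d) = 90 + 5*I*d (K(I, d) = (5*I)*d + (-6 - 3)*(-6 - 4) = 5*I*d - 9*(-10) = 5*I*d + 90 = 90 + 5*I*d)
(K(q(2, T(4 - 1*6)), 9) - 132)*22 = ((90 + 5*(4 - 1*6)**2*9) - 132)*22 = ((90 + 5*(4 - 6)**2*9) - 132)*22 = ((90 + 5*(-2)**2*9) - 132)*22 = ((90 + 5*4*9) - 132)*22 = ((90 + 180) - 132)*22 = (270 - 132)*22 = 138*22 = 3036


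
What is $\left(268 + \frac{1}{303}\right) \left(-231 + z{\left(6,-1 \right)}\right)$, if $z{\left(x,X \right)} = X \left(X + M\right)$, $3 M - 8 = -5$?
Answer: $- \frac{6252785}{101} \approx -61909.0$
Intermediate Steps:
$M = 1$ ($M = \frac{8}{3} + \frac{1}{3} \left(-5\right) = \frac{8}{3} - \frac{5}{3} = 1$)
$z{\left(x,X \right)} = X \left(1 + X\right)$ ($z{\left(x,X \right)} = X \left(X + 1\right) = X \left(1 + X\right)$)
$\left(268 + \frac{1}{303}\right) \left(-231 + z{\left(6,-1 \right)}\right) = \left(268 + \frac{1}{303}\right) \left(-231 - \left(1 - 1\right)\right) = \left(268 + \frac{1}{303}\right) \left(-231 - 0\right) = \frac{81205 \left(-231 + 0\right)}{303} = \frac{81205}{303} \left(-231\right) = - \frac{6252785}{101}$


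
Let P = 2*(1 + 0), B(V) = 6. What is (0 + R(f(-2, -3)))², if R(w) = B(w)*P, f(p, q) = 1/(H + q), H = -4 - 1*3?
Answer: 144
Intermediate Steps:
P = 2 (P = 2*1 = 2)
H = -7 (H = -4 - 3 = -7)
f(p, q) = 1/(-7 + q)
R(w) = 12 (R(w) = 6*2 = 12)
(0 + R(f(-2, -3)))² = (0 + 12)² = 12² = 144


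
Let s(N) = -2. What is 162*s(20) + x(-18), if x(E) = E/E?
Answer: -323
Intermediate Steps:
x(E) = 1
162*s(20) + x(-18) = 162*(-2) + 1 = -324 + 1 = -323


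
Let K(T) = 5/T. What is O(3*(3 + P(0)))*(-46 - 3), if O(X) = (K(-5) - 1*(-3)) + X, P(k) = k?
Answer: -539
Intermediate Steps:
O(X) = 2 + X (O(X) = (5/(-5) - 1*(-3)) + X = (5*(-1/5) + 3) + X = (-1 + 3) + X = 2 + X)
O(3*(3 + P(0)))*(-46 - 3) = (2 + 3*(3 + 0))*(-46 - 3) = (2 + 3*3)*(-49) = (2 + 9)*(-49) = 11*(-49) = -539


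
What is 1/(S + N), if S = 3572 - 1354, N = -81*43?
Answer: -1/1265 ≈ -0.00079051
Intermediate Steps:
N = -3483
S = 2218
1/(S + N) = 1/(2218 - 3483) = 1/(-1265) = -1/1265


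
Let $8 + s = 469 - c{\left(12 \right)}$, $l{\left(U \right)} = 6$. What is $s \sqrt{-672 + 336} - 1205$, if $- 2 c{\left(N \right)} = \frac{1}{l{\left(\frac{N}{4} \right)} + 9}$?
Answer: $-1205 + \frac{27662 i \sqrt{21}}{15} \approx -1205.0 + 8450.9 i$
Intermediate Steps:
$c{\left(N \right)} = - \frac{1}{30}$ ($c{\left(N \right)} = - \frac{1}{2 \left(6 + 9\right)} = - \frac{1}{2 \cdot 15} = \left(- \frac{1}{2}\right) \frac{1}{15} = - \frac{1}{30}$)
$s = \frac{13831}{30}$ ($s = -8 + \left(469 - - \frac{1}{30}\right) = -8 + \left(469 + \frac{1}{30}\right) = -8 + \frac{14071}{30} = \frac{13831}{30} \approx 461.03$)
$s \sqrt{-672 + 336} - 1205 = \frac{13831 \sqrt{-672 + 336}}{30} - 1205 = \frac{13831 \sqrt{-336}}{30} - 1205 = \frac{13831 \cdot 4 i \sqrt{21}}{30} - 1205 = \frac{27662 i \sqrt{21}}{15} - 1205 = -1205 + \frac{27662 i \sqrt{21}}{15}$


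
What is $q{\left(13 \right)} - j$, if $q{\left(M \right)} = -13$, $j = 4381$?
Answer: $-4394$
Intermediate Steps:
$q{\left(13 \right)} - j = -13 - 4381 = -4394$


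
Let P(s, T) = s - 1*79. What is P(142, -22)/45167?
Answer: 63/45167 ≈ 0.0013948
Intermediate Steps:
P(s, T) = -79 + s (P(s, T) = s - 79 = -79 + s)
P(142, -22)/45167 = (-79 + 142)/45167 = 63*(1/45167) = 63/45167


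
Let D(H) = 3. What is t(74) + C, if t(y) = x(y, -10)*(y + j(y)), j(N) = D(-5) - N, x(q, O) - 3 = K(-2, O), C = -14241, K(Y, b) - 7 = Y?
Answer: -14217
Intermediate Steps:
K(Y, b) = 7 + Y
x(q, O) = 8 (x(q, O) = 3 + (7 - 2) = 3 + 5 = 8)
j(N) = 3 - N
t(y) = 24 (t(y) = 8*(y + (3 - y)) = 8*3 = 24)
t(74) + C = 24 - 14241 = -14217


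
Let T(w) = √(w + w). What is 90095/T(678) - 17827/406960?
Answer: -17827/406960 + 90095*√339/678 ≈ 2446.6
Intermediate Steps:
T(w) = √2*√w (T(w) = √(2*w) = √2*√w)
90095/T(678) - 17827/406960 = 90095/((√2*√678)) - 17827/406960 = 90095/((2*√339)) - 17827*1/406960 = 90095*(√339/678) - 17827/406960 = 90095*√339/678 - 17827/406960 = -17827/406960 + 90095*√339/678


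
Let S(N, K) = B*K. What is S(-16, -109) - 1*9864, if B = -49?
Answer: -4523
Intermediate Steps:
S(N, K) = -49*K
S(-16, -109) - 1*9864 = -49*(-109) - 1*9864 = 5341 - 9864 = -4523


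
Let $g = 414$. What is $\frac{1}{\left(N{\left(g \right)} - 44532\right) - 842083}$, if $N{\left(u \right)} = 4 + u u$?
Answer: $- \frac{1}{715215} \approx -1.3982 \cdot 10^{-6}$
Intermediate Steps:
$N{\left(u \right)} = 4 + u^{2}$
$\frac{1}{\left(N{\left(g \right)} - 44532\right) - 842083} = \frac{1}{\left(\left(4 + 414^{2}\right) - 44532\right) - 842083} = \frac{1}{\left(\left(4 + 171396\right) - 44532\right) - 842083} = \frac{1}{\left(171400 - 44532\right) - 842083} = \frac{1}{126868 - 842083} = \frac{1}{-715215} = - \frac{1}{715215}$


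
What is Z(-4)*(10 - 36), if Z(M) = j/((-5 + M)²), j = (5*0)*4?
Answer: 0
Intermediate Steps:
j = 0 (j = 0*4 = 0)
Z(M) = 0 (Z(M) = 0/((-5 + M)²) = 0/(-5 + M)² = 0)
Z(-4)*(10 - 36) = 0*(10 - 36) = 0*(-26) = 0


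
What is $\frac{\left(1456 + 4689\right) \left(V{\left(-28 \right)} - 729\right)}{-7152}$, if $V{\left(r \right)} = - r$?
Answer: $\frac{4307645}{7152} \approx 602.3$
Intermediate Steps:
$\frac{\left(1456 + 4689\right) \left(V{\left(-28 \right)} - 729\right)}{-7152} = \frac{\left(1456 + 4689\right) \left(\left(-1\right) \left(-28\right) - 729\right)}{-7152} = 6145 \left(28 - 729\right) \left(- \frac{1}{7152}\right) = 6145 \left(-701\right) \left(- \frac{1}{7152}\right) = \left(-4307645\right) \left(- \frac{1}{7152}\right) = \frac{4307645}{7152}$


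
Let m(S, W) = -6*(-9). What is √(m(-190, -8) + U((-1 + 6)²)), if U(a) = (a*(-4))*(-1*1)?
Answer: √154 ≈ 12.410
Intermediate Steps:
m(S, W) = 54
U(a) = 4*a (U(a) = -4*a*(-1) = 4*a)
√(m(-190, -8) + U((-1 + 6)²)) = √(54 + 4*(-1 + 6)²) = √(54 + 4*5²) = √(54 + 4*25) = √(54 + 100) = √154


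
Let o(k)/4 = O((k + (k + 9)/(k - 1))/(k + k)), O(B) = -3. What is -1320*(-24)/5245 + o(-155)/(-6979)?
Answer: 44231532/7320971 ≈ 6.0418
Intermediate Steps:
o(k) = -12 (o(k) = 4*(-3) = -12)
-1320*(-24)/5245 + o(-155)/(-6979) = -1320*(-24)/5245 - 12/(-6979) = 31680*(1/5245) - 12*(-1/6979) = 6336/1049 + 12/6979 = 44231532/7320971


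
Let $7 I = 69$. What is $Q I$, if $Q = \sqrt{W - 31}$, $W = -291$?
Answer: $\frac{69 i \sqrt{322}}{7} \approx 176.88 i$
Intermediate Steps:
$I = \frac{69}{7}$ ($I = \frac{1}{7} \cdot 69 = \frac{69}{7} \approx 9.8571$)
$Q = i \sqrt{322}$ ($Q = \sqrt{-291 - 31} = \sqrt{-322} = i \sqrt{322} \approx 17.944 i$)
$Q I = i \sqrt{322} \cdot \frac{69}{7} = \frac{69 i \sqrt{322}}{7}$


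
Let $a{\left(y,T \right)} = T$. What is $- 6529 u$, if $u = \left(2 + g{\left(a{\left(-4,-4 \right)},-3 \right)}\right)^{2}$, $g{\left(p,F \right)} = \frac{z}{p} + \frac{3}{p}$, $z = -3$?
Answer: $-26116$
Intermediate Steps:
$g{\left(p,F \right)} = 0$ ($g{\left(p,F \right)} = - \frac{3}{p} + \frac{3}{p} = 0$)
$u = 4$ ($u = \left(2 + 0\right)^{2} = 2^{2} = 4$)
$- 6529 u = \left(-6529\right) 4 = -26116$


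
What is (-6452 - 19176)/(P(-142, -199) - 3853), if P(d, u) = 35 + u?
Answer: 25628/4017 ≈ 6.3799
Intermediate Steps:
(-6452 - 19176)/(P(-142, -199) - 3853) = (-6452 - 19176)/((35 - 199) - 3853) = -25628/(-164 - 3853) = -25628/(-4017) = -25628*(-1/4017) = 25628/4017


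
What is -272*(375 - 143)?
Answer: -63104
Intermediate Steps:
-272*(375 - 143) = -272*232 = -63104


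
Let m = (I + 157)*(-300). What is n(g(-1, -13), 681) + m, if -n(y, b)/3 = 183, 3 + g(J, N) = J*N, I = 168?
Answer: -98049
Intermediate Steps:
g(J, N) = -3 + J*N
n(y, b) = -549 (n(y, b) = -3*183 = -549)
m = -97500 (m = (168 + 157)*(-300) = 325*(-300) = -97500)
n(g(-1, -13), 681) + m = -549 - 97500 = -98049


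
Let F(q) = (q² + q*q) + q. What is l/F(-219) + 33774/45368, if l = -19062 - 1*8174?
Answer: 998315137/2170926852 ≈ 0.45986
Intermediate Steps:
l = -27236 (l = -19062 - 8174 = -27236)
F(q) = q + 2*q² (F(q) = (q² + q²) + q = 2*q² + q = q + 2*q²)
l/F(-219) + 33774/45368 = -27236*(-1/(219*(1 + 2*(-219)))) + 33774/45368 = -27236*(-1/(219*(1 - 438))) + 33774*(1/45368) = -27236/((-219*(-437))) + 16887/22684 = -27236/95703 + 16887/22684 = 998315137/2170926852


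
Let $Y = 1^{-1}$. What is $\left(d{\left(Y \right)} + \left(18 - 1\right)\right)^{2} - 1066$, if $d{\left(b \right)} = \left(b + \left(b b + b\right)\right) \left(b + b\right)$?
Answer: $-537$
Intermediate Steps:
$Y = 1$
$d{\left(b \right)} = 2 b \left(b^{2} + 2 b\right)$ ($d{\left(b \right)} = \left(b + \left(b^{2} + b\right)\right) 2 b = \left(b + \left(b + b^{2}\right)\right) 2 b = \left(b^{2} + 2 b\right) 2 b = 2 b \left(b^{2} + 2 b\right)$)
$\left(d{\left(Y \right)} + \left(18 - 1\right)\right)^{2} - 1066 = \left(2 \cdot 1^{2} \left(2 + 1\right) + \left(18 - 1\right)\right)^{2} - 1066 = \left(2 \cdot 1 \cdot 3 + 17\right)^{2} - 1066 = \left(6 + 17\right)^{2} - 1066 = 23^{2} - 1066 = 529 - 1066 = -537$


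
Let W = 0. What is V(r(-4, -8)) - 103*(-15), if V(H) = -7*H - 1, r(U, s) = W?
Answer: 1544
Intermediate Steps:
r(U, s) = 0
V(H) = -1 - 7*H
V(r(-4, -8)) - 103*(-15) = (-1 - 7*0) - 103*(-15) = (-1 + 0) + 1545 = -1 + 1545 = 1544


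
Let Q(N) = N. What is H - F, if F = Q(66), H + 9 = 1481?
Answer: 1406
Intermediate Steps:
H = 1472 (H = -9 + 1481 = 1472)
F = 66
H - F = 1472 - 1*66 = 1472 - 66 = 1406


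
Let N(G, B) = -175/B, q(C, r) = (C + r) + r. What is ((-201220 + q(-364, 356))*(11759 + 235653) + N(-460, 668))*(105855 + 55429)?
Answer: -1338591061484949167/167 ≈ -8.0155e+15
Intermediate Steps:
q(C, r) = C + 2*r
((-201220 + q(-364, 356))*(11759 + 235653) + N(-460, 668))*(105855 + 55429) = ((-201220 + (-364 + 2*356))*(11759 + 235653) - 175/668)*(105855 + 55429) = ((-201220 + (-364 + 712))*247412 - 175*1/668)*161284 = ((-201220 + 348)*247412 - 175/668)*161284 = (-200872*247412 - 175/668)*161284 = (-49698143264 - 175/668)*161284 = -33198359700527/668*161284 = -1338591061484949167/167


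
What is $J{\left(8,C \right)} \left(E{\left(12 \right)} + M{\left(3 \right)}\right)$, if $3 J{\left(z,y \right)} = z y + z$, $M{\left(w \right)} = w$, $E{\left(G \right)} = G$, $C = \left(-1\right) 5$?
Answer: $-160$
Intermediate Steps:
$C = -5$
$J{\left(z,y \right)} = \frac{z}{3} + \frac{y z}{3}$ ($J{\left(z,y \right)} = \frac{z y + z}{3} = \frac{y z + z}{3} = \frac{z + y z}{3} = \frac{z}{3} + \frac{y z}{3}$)
$J{\left(8,C \right)} \left(E{\left(12 \right)} + M{\left(3 \right)}\right) = \frac{1}{3} \cdot 8 \left(1 - 5\right) \left(12 + 3\right) = \frac{1}{3} \cdot 8 \left(-4\right) 15 = \left(- \frac{32}{3}\right) 15 = -160$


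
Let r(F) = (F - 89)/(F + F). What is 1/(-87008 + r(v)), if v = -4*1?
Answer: -8/695971 ≈ -1.1495e-5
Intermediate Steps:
v = -4
r(F) = (-89 + F)/(2*F) (r(F) = (-89 + F)/((2*F)) = (-89 + F)*(1/(2*F)) = (-89 + F)/(2*F))
1/(-87008 + r(v)) = 1/(-87008 + (1/2)*(-89 - 4)/(-4)) = 1/(-87008 + (1/2)*(-1/4)*(-93)) = 1/(-87008 + 93/8) = 1/(-695971/8) = -8/695971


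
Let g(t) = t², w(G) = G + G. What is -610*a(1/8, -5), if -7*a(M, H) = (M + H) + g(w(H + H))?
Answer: 964105/28 ≈ 34432.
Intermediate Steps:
w(G) = 2*G
a(M, H) = -16*H²/7 - H/7 - M/7 (a(M, H) = -((M + H) + (2*(H + H))²)/7 = -((H + M) + (2*(2*H))²)/7 = -((H + M) + (4*H)²)/7 = -((H + M) + 16*H²)/7 = -(H + M + 16*H²)/7 = -16*H²/7 - H/7 - M/7)
-610*a(1/8, -5) = -610*(-16/7*(-5)² - ⅐*(-5) - ⅐/8) = -610*(-16/7*25 + 5/7 - ⅐*⅛) = -610*(-400/7 + 5/7 - 1/56) = -610*(-3161/56) = 964105/28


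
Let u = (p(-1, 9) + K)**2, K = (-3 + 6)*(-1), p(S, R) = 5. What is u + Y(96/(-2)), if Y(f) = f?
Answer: -44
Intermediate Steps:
K = -3 (K = 3*(-1) = -3)
u = 4 (u = (5 - 3)**2 = 2**2 = 4)
u + Y(96/(-2)) = 4 + 96/(-2) = 4 + 96*(-1/2) = 4 - 48 = -44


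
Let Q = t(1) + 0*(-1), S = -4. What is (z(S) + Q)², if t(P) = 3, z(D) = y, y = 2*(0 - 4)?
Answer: 25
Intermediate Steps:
y = -8 (y = 2*(-4) = -8)
z(D) = -8
Q = 3 (Q = 3 + 0*(-1) = 3 + 0 = 3)
(z(S) + Q)² = (-8 + 3)² = (-5)² = 25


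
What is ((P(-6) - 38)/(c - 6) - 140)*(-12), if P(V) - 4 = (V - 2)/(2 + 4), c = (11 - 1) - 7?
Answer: 4616/3 ≈ 1538.7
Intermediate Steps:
c = 3 (c = 10 - 7 = 3)
P(V) = 11/3 + V/6 (P(V) = 4 + (V - 2)/(2 + 4) = 4 + (-2 + V)/6 = 4 + (-2 + V)*(⅙) = 4 + (-⅓ + V/6) = 11/3 + V/6)
((P(-6) - 38)/(c - 6) - 140)*(-12) = (((11/3 + (⅙)*(-6)) - 38)/(3 - 6) - 140)*(-12) = (((11/3 - 1) - 38)/(-3) - 140)*(-12) = ((8/3 - 38)*(-⅓) - 140)*(-12) = (-106/3*(-⅓) - 140)*(-12) = (106/9 - 140)*(-12) = -1154/9*(-12) = 4616/3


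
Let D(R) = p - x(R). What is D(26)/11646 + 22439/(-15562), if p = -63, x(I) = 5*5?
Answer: -131347025/90617526 ≈ -1.4495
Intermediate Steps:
x(I) = 25
D(R) = -88 (D(R) = -63 - 1*25 = -63 - 25 = -88)
D(26)/11646 + 22439/(-15562) = -88/11646 + 22439/(-15562) = -88*1/11646 + 22439*(-1/15562) = -44/5823 - 22439/15562 = -131347025/90617526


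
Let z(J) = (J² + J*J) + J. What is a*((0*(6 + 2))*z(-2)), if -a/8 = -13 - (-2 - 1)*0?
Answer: 0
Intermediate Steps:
z(J) = J + 2*J² (z(J) = (J² + J²) + J = 2*J² + J = J + 2*J²)
a = 104 (a = -8*(-13 - (-2 - 1)*0) = -8*(-13 - (-3)*0) = -8*(-13 - 1*0) = -8*(-13 + 0) = -8*(-13) = 104)
a*((0*(6 + 2))*z(-2)) = 104*((0*(6 + 2))*(-2*(1 + 2*(-2)))) = 104*((0*8)*(-2*(1 - 4))) = 104*(0*(-2*(-3))) = 104*(0*6) = 104*0 = 0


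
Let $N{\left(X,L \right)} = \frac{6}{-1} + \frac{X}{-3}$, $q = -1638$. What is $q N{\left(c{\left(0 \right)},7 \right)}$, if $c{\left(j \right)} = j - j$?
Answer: $9828$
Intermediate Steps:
$c{\left(j \right)} = 0$
$N{\left(X,L \right)} = -6 - \frac{X}{3}$ ($N{\left(X,L \right)} = 6 \left(-1\right) + X \left(- \frac{1}{3}\right) = -6 - \frac{X}{3}$)
$q N{\left(c{\left(0 \right)},7 \right)} = - 1638 \left(-6 - 0\right) = - 1638 \left(-6 + 0\right) = \left(-1638\right) \left(-6\right) = 9828$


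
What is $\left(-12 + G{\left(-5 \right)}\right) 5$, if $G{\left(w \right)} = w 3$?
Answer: $-135$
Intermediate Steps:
$G{\left(w \right)} = 3 w$
$\left(-12 + G{\left(-5 \right)}\right) 5 = \left(-12 + 3 \left(-5\right)\right) 5 = \left(-12 - 15\right) 5 = \left(-27\right) 5 = -135$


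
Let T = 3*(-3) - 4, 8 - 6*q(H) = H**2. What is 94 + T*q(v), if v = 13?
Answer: 2657/6 ≈ 442.83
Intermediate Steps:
q(H) = 4/3 - H**2/6
T = -13 (T = -9 - 4 = -13)
94 + T*q(v) = 94 - 13*(4/3 - 1/6*13**2) = 94 - 13*(4/3 - 1/6*169) = 94 - 13*(4/3 - 169/6) = 94 - 13*(-161/6) = 94 + 2093/6 = 2657/6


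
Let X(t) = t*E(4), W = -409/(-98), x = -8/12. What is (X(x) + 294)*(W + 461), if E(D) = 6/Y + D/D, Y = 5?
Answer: 100017878/735 ≈ 1.3608e+5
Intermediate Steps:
x = -⅔ (x = -8*1/12 = -⅔ ≈ -0.66667)
W = 409/98 (W = -409*(-1/98) = 409/98 ≈ 4.1735)
E(D) = 11/5 (E(D) = 6/5 + D/D = 6*(⅕) + 1 = 6/5 + 1 = 11/5)
X(t) = 11*t/5 (X(t) = t*(11/5) = 11*t/5)
(X(x) + 294)*(W + 461) = ((11/5)*(-⅔) + 294)*(409/98 + 461) = (-22/15 + 294)*(45587/98) = (4388/15)*(45587/98) = 100017878/735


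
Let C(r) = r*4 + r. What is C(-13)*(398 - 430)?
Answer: 2080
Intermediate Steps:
C(r) = 5*r (C(r) = 4*r + r = 5*r)
C(-13)*(398 - 430) = (5*(-13))*(398 - 430) = -65*(-32) = 2080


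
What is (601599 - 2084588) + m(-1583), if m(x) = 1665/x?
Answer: -2347573252/1583 ≈ -1.4830e+6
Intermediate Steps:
(601599 - 2084588) + m(-1583) = (601599 - 2084588) + 1665/(-1583) = -1482989 + 1665*(-1/1583) = -1482989 - 1665/1583 = -2347573252/1583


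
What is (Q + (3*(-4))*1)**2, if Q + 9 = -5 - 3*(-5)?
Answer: 121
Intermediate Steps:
Q = 1 (Q = -9 + (-5 - 3*(-5)) = -9 + (-5 + 15) = -9 + 10 = 1)
(Q + (3*(-4))*1)**2 = (1 + (3*(-4))*1)**2 = (1 - 12*1)**2 = (1 - 12)**2 = (-11)**2 = 121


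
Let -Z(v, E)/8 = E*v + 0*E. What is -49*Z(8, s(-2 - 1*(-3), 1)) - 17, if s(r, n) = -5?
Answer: -15697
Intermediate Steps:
Z(v, E) = -8*E*v (Z(v, E) = -8*(E*v + 0*E) = -8*(E*v + 0) = -8*E*v)
-49*Z(8, s(-2 - 1*(-3), 1)) - 17 = -(-392)*(-5)*8 - 17 = -49*320 - 17 = -15680 - 17 = -15697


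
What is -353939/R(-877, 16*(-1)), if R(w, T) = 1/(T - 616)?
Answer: 223689448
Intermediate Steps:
R(w, T) = 1/(-616 + T)
-353939/R(-877, 16*(-1)) = -353939/(1/(-616 + 16*(-1))) = -353939/(1/(-616 - 16)) = -353939/(1/(-632)) = -353939/(-1/632) = -353939*(-632) = 223689448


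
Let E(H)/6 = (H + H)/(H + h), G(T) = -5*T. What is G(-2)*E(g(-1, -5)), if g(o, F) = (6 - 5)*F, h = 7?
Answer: -300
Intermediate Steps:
g(o, F) = F (g(o, F) = 1*F = F)
E(H) = 12*H/(7 + H) (E(H) = 6*((H + H)/(H + 7)) = 6*((2*H)/(7 + H)) = 6*(2*H/(7 + H)) = 12*H/(7 + H))
G(-2)*E(g(-1, -5)) = (-5*(-2))*(12*(-5)/(7 - 5)) = 10*(12*(-5)/2) = 10*(12*(-5)*(½)) = 10*(-30) = -300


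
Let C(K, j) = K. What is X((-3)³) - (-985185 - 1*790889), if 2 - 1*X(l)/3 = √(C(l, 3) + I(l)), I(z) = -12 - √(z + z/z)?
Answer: 1776080 - 3*√(-39 - I*√26) ≈ 1.7761e+6 + 18.775*I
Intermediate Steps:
I(z) = -12 - √(1 + z) (I(z) = -12 - √(z + 1) = -12 - √(1 + z))
X(l) = 6 - 3*√(-12 + l - √(1 + l)) (X(l) = 6 - 3*√(l + (-12 - √(1 + l))) = 6 - 3*√(-12 + l - √(1 + l)))
X((-3)³) - (-985185 - 1*790889) = (6 - 3*√(-12 + (-3)³ - √(1 + (-3)³))) - (-985185 - 1*790889) = (6 - 3*√(-12 - 27 - √(1 - 27))) - (-985185 - 790889) = (6 - 3*√(-12 - 27 - √(-26))) - 1*(-1776074) = (6 - 3*√(-12 - 27 - I*√26)) + 1776074 = (6 - 3*√(-39 - I*√26)) + 1776074 = 1776080 - 3*√(-39 - I*√26)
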